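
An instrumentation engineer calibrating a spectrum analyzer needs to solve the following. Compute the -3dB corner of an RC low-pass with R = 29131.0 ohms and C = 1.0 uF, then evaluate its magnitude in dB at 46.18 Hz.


Step 1 — cutoff frequency:
fc = 1 / (2*pi*R*C)
C = 1.0 uF = 1e-06 F
fc = 1 / (2*pi*29131.0*1e-06)
   = 5.46342 Hz

Step 2 — magnitude at f = 46.18 Hz:
|H(f)| = 1 / sqrt(1 + (f/fc)^2)
f/fc = 46.18 / 5.46342 = 8.452581
|H| = 1 / sqrt(1 + 71.446126) = 0.1174877
|H|_dB = 20*log10(0.1174877) = -18.6 dB

fc = 5.46342 Hz; |H(46.18 Hz)| = -18.6 dB


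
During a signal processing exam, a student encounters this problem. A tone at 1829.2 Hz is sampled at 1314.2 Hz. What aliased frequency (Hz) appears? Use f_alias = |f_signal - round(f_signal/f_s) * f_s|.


Compute the nearest integer multiple of fs to the signal:
n = round(1829.2 / 1314.2) = 1
f_alias = |1829.2 - 1 * 1314.2|
        = |1829.2 - 1314.2|
        = 515.0 Hz

515.0


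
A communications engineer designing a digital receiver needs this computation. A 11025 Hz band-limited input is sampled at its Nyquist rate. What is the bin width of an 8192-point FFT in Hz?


Step 1 — Nyquist sampling rate:
fs = 2 * fmax = 2 * 11025 = 22050 Hz

Step 2 — DFT bin spacing:
df = fs / N = 22050 / 8192 = 2.6917 Hz

2.6917 Hz


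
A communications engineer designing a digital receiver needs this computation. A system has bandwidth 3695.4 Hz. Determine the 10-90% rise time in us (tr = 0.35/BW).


Rise time from bandwidth relationship:
tr = 0.35 / BW
   = 0.35 / 3695.4
   = 9.471234508e-05 s
   = 94.7123 us

94.7123 us


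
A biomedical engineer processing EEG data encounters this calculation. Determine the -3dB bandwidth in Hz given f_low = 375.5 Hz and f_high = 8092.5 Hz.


Bandwidth is the difference of -3dB frequencies:
BW = f_high - f_low
   = 8092.5 - 375.5
   = 7717.0 Hz

7717.0 Hz


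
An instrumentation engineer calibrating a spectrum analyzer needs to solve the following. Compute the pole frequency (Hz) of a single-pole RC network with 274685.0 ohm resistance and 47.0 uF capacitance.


Cutoff frequency of a first-order RC filter:
fc = 1 / (2 * pi * R * C)
C = 47.0 uF = 4.7e-05 F
fc = 1 / (2 * pi * 274685.0 * 4.7e-05)
   = 1 / 81.117147536823
   = 0.012328 Hz

0.012328 Hz


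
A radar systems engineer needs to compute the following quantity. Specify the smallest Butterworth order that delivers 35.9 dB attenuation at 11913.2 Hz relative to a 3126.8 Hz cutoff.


Butterworth filter order formula:
n = log10(10^(A/10) - 1) / (2 * log10(f_stop/f_pass))
10^(35.9/10) - 1 = 3889.4514
f_stop/f_pass = 11913.2 / 3126.8 = 3.81
n = 3.0898 -> ceil = 4

4


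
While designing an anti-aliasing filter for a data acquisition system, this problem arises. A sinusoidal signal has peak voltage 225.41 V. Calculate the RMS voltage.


RMS voltage for a sinusoidal waveform:
V_rms = V_peak / sqrt(2)
      = 225.41 / 1.414214
      = 159.389 V

159.389 V


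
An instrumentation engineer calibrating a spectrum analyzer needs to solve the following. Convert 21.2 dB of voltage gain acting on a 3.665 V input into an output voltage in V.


Output voltage from dB gain:
V_out = V_in * 10^(gain_dB / 20)
      = 3.665 * 10^(21.2 / 20)
      = 3.665 * 11.481536
      = 42.0798 V

42.0798 V


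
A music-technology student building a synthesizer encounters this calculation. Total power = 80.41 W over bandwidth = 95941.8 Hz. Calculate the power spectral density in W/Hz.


Power spectral density:
PSD = P / BW
    = 80.41 / 95941.8
    = 0.00083811 W/Hz

0.00083811 W/Hz


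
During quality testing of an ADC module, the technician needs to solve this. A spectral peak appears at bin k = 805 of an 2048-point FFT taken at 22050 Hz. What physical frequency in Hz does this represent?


Frequency of DFT bin k:
f_k = k * fs / N
    = 805 * 22050 / 2048
    = 17750250 / 2048
    = 8667.114 Hz

8667.114 Hz


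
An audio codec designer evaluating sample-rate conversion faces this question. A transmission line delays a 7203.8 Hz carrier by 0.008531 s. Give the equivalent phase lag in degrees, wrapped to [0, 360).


Phase shift from frequency and time delay:
phi = 360 * f * t_delay
    = 360 * 7203.8 * 0.008531
    = 22124.02 degrees
    mod 360 = 164.02 degrees

164.02 degrees


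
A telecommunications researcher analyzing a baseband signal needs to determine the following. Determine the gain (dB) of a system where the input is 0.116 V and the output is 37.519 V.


Voltage gain in dB:
G = 20 * log10(Vout / Vin)
  = 20 * log10(37.519 / 0.116)
  = 20 * log10(323.439655)
  = 20 * 2.509793
  = 50.2 dB

50.2 dB


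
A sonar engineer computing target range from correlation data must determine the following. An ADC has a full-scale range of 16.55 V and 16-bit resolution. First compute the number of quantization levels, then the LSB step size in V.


Step 1 — number of quantization levels:
L = 2^N = 2^16 = 65536

Step 2 — LSB step size:
delta = Vfs / L
      = 16.55 / 65536
      = 0.00025253 V

Levels = 65536; step size = 0.00025253 V


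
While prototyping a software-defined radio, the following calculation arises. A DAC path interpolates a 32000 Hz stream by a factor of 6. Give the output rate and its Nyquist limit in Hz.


Step 1 — output sample rate after interpolation by L:
fs_out = L * fs_in = 6 * 32000 = 192000 Hz

Step 2 — Nyquist frequency of the output stream:
f_Nyq = fs_out / 2 = 192000 / 2 = 96000.0 Hz

fs_out = 192000 Hz; f_Nyquist = 96000.0 Hz


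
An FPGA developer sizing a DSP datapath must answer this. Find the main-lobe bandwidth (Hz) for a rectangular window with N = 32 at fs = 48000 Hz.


Main lobe width for a rectangular window:
Width = 2 * fs / N
      = 2 * 48000 / 32
      = 96000 / 32
      = 3000.0 Hz

3000.0 Hz


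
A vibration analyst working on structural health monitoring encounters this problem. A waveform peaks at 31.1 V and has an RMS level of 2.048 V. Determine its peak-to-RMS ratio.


Crest factor is the ratio of peak to RMS:
CF = V_peak / V_rms
   = 31.1 / 2.048
   = 15.1855

15.1855


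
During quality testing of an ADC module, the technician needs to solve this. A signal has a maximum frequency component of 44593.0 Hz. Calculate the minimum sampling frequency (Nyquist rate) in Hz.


The Nyquist rate is twice the maximum frequency component.
fs_min = 2 * fmax
      = 2 * 44593.0
      = 89186.0 Hz

89186.0


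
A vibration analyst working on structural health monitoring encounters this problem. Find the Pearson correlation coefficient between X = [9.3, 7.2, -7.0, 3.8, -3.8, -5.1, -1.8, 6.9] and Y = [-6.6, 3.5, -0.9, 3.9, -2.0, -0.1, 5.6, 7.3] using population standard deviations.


Pearson correlation coefficient (population):
r = cov(X,Y) / (std(X) * std(Y))
Mean X = 1.1875, Mean Y = 1.3375
Cov(X,Y) = 2.579219
Std(X) = 5.934947, Std(Y) = 4.274616
r = 0.1017

0.1017


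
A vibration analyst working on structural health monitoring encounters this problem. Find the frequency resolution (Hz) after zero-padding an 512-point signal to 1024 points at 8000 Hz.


Frequency resolution after zero-padding:
N_padded = 512 * 2 = 1024
df = fs / N_padded
   = 8000 / 1024
   = 7.8125 Hz

7.8125 Hz


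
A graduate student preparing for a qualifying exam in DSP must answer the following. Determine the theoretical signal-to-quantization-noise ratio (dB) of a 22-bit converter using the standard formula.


Theoretical SNR for a full-scale sinusoid:
SNR = 6.02 * N + 1.76
    = 6.02 * 22 + 1.76
    = 132.44 + 1.76
    = 134.2 dB

134.2 dB


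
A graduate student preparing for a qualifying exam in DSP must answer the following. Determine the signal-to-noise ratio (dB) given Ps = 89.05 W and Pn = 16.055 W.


SNR in decibels:
SNR = 10 * log10(Ps / Pn)
    = 10 * log10(89.05 / 16.055)
    = 10 * log10(5.5466)
    = 10 * 0.744
    = 7.44 dB

7.44 dB


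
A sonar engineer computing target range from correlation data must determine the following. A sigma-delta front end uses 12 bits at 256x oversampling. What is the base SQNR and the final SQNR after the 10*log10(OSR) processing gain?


Step 1 — baseline SQNR at Nyquist:
SQNR_base = 6.02*N + 1.76
          = 6.02*12 + 1.76
          = 74.0 dB

Step 2 — oversampling processing gain:
G = 10*log10(OSR) = 10*log10(256) = 24.08 dB

Step 3 — total:
SQNR_total = 74.0 + 24.08 = 98.08 dB

Base SQNR = 74.0 dB; oversampled SQNR = 98.08 dB


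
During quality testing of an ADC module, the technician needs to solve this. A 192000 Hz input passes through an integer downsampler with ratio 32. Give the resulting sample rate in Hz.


Decimation reduces the sample rate:
fs_out = fs_in / M
       = 192000 / 32
       = 6000.0 Hz

6000.0 Hz


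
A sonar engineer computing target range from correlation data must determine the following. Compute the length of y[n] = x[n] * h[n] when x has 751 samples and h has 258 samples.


Linear convolution output length:
L = N + M - 1
  = 751 + 258 - 1
  = 1008 samples

1008


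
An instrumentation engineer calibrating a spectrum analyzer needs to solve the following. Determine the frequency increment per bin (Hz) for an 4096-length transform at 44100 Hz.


DFT frequency resolution:
df = fs / N
   = 44100 / 4096
   = 10.7666 Hz

10.7666 Hz


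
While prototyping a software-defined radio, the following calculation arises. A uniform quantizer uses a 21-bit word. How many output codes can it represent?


Number of quantization levels = 2^N
= 2^21
= 2097152

2097152


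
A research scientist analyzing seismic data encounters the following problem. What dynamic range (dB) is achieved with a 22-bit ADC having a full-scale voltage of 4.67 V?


Dynamic range from full-scale to LSB:
V_min = V_max / 2^bits = 4.67 / 2^22
DR = 20 * log10(V_max / V_min)
   = 20 * log10(2^22)
   = 20 * 22 * log10(2)
   = 132.45 dB

132.45 dB


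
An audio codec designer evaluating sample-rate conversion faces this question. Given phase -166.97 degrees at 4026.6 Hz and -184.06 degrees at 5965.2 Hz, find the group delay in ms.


Group delay from phase difference:
tau = -d(phi)/d(omega)
d(phi) = -17.09 deg = -0.298277 rad
d(omega) = 2*pi*(5965.2 - 4026.6) = 12180.583 rad/s
tau = -(-0.298277) / 12180.583
    = 0.0245 ms

0.0245 ms


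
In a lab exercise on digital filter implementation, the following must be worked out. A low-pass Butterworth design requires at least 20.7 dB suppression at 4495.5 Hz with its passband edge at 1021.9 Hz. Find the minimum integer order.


Butterworth filter order formula:
n = log10(10^(A/10) - 1) / (2 * log10(f_stop/f_pass))
10^(20.7/10) - 1 = 116.4898
f_stop/f_pass = 4495.5 / 1021.9 = 4.3992
n = 1.6058 -> ceil = 2

2


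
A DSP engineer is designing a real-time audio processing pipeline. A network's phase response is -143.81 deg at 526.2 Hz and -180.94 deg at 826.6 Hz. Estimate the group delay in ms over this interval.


Group delay from phase difference:
tau = -d(phi)/d(omega)
d(phi) = -37.13 deg = -0.648041 rad
d(omega) = 2*pi*(826.6 - 526.2) = 1887.4689 rad/s
tau = -(-0.648041) / 1887.4689
    = 0.3433 ms

0.3433 ms


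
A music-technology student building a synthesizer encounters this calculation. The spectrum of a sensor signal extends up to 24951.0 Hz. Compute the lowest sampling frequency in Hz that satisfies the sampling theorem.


The Nyquist rate is twice the maximum frequency component.
fs_min = 2 * fmax
      = 2 * 24951.0
      = 49902.0 Hz

49902.0


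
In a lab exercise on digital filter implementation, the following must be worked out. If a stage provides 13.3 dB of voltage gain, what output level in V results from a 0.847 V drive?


Output voltage from dB gain:
V_out = V_in * 10^(gain_dB / 20)
      = 0.847 * 10^(13.3 / 20)
      = 0.847 * 4.62381
      = 3.9164 V

3.9164 V


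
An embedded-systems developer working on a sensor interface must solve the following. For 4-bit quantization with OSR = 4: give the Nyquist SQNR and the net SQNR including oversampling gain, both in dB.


Step 1 — baseline SQNR at Nyquist:
SQNR_base = 6.02*N + 1.76
          = 6.02*4 + 1.76
          = 25.84 dB

Step 2 — oversampling processing gain:
G = 10*log10(OSR) = 10*log10(4) = 6.02 dB

Step 3 — total:
SQNR_total = 25.84 + 6.02 = 31.86 dB

Base SQNR = 25.84 dB; oversampled SQNR = 31.86 dB


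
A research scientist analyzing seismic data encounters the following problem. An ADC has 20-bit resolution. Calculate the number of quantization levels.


Number of quantization levels = 2^N
= 2^20
= 1048576

1048576


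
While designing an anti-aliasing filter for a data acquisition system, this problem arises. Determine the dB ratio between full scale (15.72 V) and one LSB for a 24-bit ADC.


Dynamic range from full-scale to LSB:
V_min = V_max / 2^bits = 15.72 / 2^24
DR = 20 * log10(V_max / V_min)
   = 20 * log10(2^24)
   = 20 * 24 * log10(2)
   = 144.49 dB

144.49 dB


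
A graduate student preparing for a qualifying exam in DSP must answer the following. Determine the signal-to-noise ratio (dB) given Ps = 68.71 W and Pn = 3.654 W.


SNR in decibels:
SNR = 10 * log10(Ps / Pn)
    = 10 * log10(68.71 / 3.654)
    = 10 * log10(18.8041)
    = 10 * 1.2743
    = 12.74 dB

12.74 dB


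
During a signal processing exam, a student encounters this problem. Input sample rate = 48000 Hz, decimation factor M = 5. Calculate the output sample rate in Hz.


Decimation reduces the sample rate:
fs_out = fs_in / M
       = 48000 / 5
       = 9600.0 Hz

9600.0 Hz


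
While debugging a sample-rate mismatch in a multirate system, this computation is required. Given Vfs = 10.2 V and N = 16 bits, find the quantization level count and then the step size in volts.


Step 1 — number of quantization levels:
L = 2^N = 2^16 = 65536

Step 2 — LSB step size:
delta = Vfs / L
      = 10.2 / 65536
      = 0.00015564 V

Levels = 65536; step size = 0.00015564 V


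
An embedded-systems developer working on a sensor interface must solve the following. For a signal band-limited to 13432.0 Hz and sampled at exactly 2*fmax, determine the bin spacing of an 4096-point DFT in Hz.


Step 1 — Nyquist sampling rate:
fs = 2 * fmax = 2 * 13432.0 = 26864.0 Hz

Step 2 — DFT bin spacing:
df = fs / N = 26864.0 / 4096 = 6.5586 Hz

6.5586 Hz


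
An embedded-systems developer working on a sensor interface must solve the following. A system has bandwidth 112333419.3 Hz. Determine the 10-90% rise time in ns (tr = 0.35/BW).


Rise time from bandwidth relationship:
tr = 0.35 / BW
   = 0.35 / 112333419.3
   = 3.115724619e-09 s
   = 3.1157 ns

3.1157 ns


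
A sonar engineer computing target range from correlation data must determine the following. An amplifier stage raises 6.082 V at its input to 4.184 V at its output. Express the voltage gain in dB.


Voltage gain in dB:
G = 20 * log10(Vout / Vin)
  = 20 * log10(4.184 / 6.082)
  = 20 * log10(0.687932)
  = 20 * -0.162455
  = -3.25 dB

-3.25 dB


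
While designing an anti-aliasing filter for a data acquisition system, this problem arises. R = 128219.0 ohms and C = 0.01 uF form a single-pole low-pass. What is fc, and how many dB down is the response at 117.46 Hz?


Step 1 — cutoff frequency:
fc = 1 / (2*pi*R*C)
C = 0.01 uF = 1e-08 F
fc = 1 / (2*pi*128219.0*1e-08)
   = 124.127 Hz

Step 2 — magnitude at f = 117.46 Hz:
|H(f)| = 1 / sqrt(1 + (f/fc)^2)
f/fc = 117.46 / 124.127 = 0.946289
|H| = 1 / sqrt(1 + 0.895463) = 0.726344
|H|_dB = 20*log10(0.726344) = -2.78 dB

fc = 124.127 Hz; |H(117.46 Hz)| = -2.78 dB


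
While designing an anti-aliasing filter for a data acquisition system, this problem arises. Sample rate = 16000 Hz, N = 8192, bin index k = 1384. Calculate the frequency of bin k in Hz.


Frequency of DFT bin k:
f_k = k * fs / N
    = 1384 * 16000 / 8192
    = 22144000 / 8192
    = 2703.125 Hz

2703.125 Hz


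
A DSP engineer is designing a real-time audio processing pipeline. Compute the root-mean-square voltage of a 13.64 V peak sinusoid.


RMS voltage for a sinusoidal waveform:
V_rms = V_peak / sqrt(2)
      = 13.64 / 1.414214
      = 9.645 V

9.645 V


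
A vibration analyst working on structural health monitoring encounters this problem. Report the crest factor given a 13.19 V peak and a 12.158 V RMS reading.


Crest factor is the ratio of peak to RMS:
CF = V_peak / V_rms
   = 13.19 / 12.158
   = 1.0849

1.0849


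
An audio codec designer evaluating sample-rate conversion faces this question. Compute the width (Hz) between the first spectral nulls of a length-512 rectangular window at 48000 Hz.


Main lobe width for a rectangular window:
Width = 2 * fs / N
      = 2 * 48000 / 512
      = 96000 / 512
      = 187.5 Hz

187.5 Hz


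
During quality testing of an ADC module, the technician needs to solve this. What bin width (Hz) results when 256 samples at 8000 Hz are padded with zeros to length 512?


Frequency resolution after zero-padding:
N_padded = 256 * 2 = 512
df = fs / N_padded
   = 8000 / 512
   = 15.625 Hz

15.625 Hz


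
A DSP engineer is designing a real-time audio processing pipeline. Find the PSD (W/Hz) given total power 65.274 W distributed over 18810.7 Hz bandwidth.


Power spectral density:
PSD = P / BW
    = 65.274 / 18810.7
    = 0.00347005 W/Hz

0.00347005 W/Hz


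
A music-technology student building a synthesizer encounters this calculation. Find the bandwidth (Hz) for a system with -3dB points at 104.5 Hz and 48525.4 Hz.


Bandwidth is the difference of -3dB frequencies:
BW = f_high - f_low
   = 48525.4 - 104.5
   = 48420.9 Hz

48420.9 Hz


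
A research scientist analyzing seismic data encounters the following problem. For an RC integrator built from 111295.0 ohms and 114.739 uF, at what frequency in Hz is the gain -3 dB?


Cutoff frequency of a first-order RC filter:
fc = 1 / (2 * pi * R * C)
C = 114.739 uF = 0.000114739 F
fc = 1 / (2 * pi * 111295.0 * 0.000114739)
   = 1 / 80.235503572306
   = 0.012463 Hz

0.012463 Hz


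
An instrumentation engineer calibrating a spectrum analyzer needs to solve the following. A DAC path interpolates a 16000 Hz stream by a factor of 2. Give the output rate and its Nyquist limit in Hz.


Step 1 — output sample rate after interpolation by L:
fs_out = L * fs_in = 2 * 16000 = 32000 Hz

Step 2 — Nyquist frequency of the output stream:
f_Nyq = fs_out / 2 = 32000 / 2 = 16000.0 Hz

fs_out = 32000 Hz; f_Nyquist = 16000.0 Hz


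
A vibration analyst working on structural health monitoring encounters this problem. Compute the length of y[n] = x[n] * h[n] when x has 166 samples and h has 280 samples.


Linear convolution output length:
L = N + M - 1
  = 166 + 280 - 1
  = 445 samples

445


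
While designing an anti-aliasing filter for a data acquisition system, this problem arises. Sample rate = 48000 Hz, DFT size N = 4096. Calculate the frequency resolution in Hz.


DFT frequency resolution:
df = fs / N
   = 48000 / 4096
   = 11.7188 Hz

11.7188 Hz


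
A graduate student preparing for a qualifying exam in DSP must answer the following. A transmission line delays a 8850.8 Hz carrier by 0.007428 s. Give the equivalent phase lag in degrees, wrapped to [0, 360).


Phase shift from frequency and time delay:
phi = 360 * f * t_delay
    = 360 * 8850.8 * 0.007428
    = 23667.75 degrees
    mod 360 = 267.75 degrees

267.75 degrees


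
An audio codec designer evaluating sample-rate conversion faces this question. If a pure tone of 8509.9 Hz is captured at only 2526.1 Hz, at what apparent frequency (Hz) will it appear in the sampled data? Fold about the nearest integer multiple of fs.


Compute the nearest integer multiple of fs to the signal:
n = round(8509.9 / 2526.1) = 3
f_alias = |8509.9 - 3 * 2526.1|
        = |8509.9 - 7578.3|
        = 931.6 Hz

931.6


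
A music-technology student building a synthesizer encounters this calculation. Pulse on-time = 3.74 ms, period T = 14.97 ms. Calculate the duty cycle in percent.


Duty cycle as a percentage:
DC = (t_on / T) * 100
   = (3.74 / 14.97) * 100
   = 0.249833 * 100
   = 24.98 %

24.98 %


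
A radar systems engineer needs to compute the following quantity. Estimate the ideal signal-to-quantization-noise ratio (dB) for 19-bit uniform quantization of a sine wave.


Theoretical SNR for a full-scale sinusoid:
SNR = 6.02 * N + 1.76
    = 6.02 * 19 + 1.76
    = 114.38 + 1.76
    = 116.14 dB

116.14 dB


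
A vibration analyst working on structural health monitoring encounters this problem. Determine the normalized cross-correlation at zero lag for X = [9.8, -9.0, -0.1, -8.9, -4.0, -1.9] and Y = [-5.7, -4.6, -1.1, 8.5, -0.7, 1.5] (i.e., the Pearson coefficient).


Pearson correlation coefficient (population):
r = cov(X,Y) / (std(X) * std(Y))
Mean X = -2.35, Mean Y = -0.35
Cov(X,Y) = -15.830833
Std(X) = 6.36049, Std(Y) = 4.638876
r = -0.5365

-0.5365


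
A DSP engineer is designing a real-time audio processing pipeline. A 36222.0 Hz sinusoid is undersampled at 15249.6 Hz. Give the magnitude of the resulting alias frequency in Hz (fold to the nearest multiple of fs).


Compute the nearest integer multiple of fs to the signal:
n = round(36222.0 / 15249.6) = 2
f_alias = |36222.0 - 2 * 15249.6|
        = |36222.0 - 30499.2|
        = 5722.8 Hz

5722.8


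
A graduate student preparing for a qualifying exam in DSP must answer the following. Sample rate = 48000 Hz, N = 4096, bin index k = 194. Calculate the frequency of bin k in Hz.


Frequency of DFT bin k:
f_k = k * fs / N
    = 194 * 48000 / 4096
    = 9312000 / 4096
    = 2273.438 Hz

2273.438 Hz


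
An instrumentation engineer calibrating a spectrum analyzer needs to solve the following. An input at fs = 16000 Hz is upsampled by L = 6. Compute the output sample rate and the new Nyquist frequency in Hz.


Step 1 — output sample rate after interpolation by L:
fs_out = L * fs_in = 6 * 16000 = 96000 Hz

Step 2 — Nyquist frequency of the output stream:
f_Nyq = fs_out / 2 = 96000 / 2 = 48000.0 Hz

fs_out = 96000 Hz; f_Nyquist = 48000.0 Hz


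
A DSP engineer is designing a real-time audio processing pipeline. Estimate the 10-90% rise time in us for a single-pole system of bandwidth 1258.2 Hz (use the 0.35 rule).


Rise time from bandwidth relationship:
tr = 0.35 / BW
   = 0.35 / 1258.2
   = 0.0002781751709 s
   = 278.1752 us

278.1752 us


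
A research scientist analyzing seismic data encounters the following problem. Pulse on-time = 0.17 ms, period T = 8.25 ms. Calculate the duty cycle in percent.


Duty cycle as a percentage:
DC = (t_on / T) * 100
   = (0.17 / 8.25) * 100
   = 0.020606 * 100
   = 2.06 %

2.06 %


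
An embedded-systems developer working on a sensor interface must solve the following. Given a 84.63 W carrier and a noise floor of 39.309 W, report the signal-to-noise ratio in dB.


SNR in decibels:
SNR = 10 * log10(Ps / Pn)
    = 10 * log10(84.63 / 39.309)
    = 10 * log10(2.1529)
    = 10 * 0.333
    = 3.33 dB

3.33 dB


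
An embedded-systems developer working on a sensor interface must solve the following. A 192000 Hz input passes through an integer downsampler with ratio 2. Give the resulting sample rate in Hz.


Decimation reduces the sample rate:
fs_out = fs_in / M
       = 192000 / 2
       = 96000.0 Hz

96000.0 Hz


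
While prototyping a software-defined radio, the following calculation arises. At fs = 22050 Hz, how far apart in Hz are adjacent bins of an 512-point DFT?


DFT frequency resolution:
df = fs / N
   = 22050 / 512
   = 43.0664 Hz

43.0664 Hz


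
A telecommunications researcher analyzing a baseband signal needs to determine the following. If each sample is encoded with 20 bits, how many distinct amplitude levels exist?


Number of quantization levels = 2^N
= 2^20
= 1048576

1048576


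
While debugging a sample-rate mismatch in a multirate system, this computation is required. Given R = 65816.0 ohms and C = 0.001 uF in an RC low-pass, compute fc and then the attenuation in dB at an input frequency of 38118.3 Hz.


Step 1 — cutoff frequency:
fc = 1 / (2*pi*R*C)
C = 0.001 uF = 1e-09 F
fc = 1 / (2*pi*65816.0*1e-09)
   = 2418.18 Hz

Step 2 — magnitude at f = 38118.3 Hz:
|H(f)| = 1 / sqrt(1 + (f/fc)^2)
f/fc = 38118.3 / 2418.18 = 15.763219
|H| = 1 / sqrt(1 + 248.479073) = 0.0633115
|H|_dB = 20*log10(0.0633115) = -23.97 dB

fc = 2418.18 Hz; |H(38118.3 Hz)| = -23.97 dB


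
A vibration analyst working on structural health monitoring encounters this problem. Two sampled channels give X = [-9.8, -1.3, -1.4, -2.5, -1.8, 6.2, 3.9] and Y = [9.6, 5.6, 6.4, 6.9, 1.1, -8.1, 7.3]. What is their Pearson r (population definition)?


Pearson correlation coefficient (population):
r = cov(X,Y) / (std(X) * std(Y))
Mean X = -0.9571, Mean Y = 4.1143
Cov(X,Y) = -17.676327
Std(X) = 4.727082, Std(Y) = 5.525377
r = -0.6768

-0.6768


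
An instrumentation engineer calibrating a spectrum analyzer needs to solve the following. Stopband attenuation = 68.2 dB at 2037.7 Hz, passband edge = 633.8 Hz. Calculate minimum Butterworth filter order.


Butterworth filter order formula:
n = log10(10^(A/10) - 1) / (2 * log10(f_stop/f_pass))
10^(68.2/10) - 1 = 6606933.4801
f_stop/f_pass = 2037.7 / 633.8 = 3.2151
n = 6.7233 -> ceil = 7

7


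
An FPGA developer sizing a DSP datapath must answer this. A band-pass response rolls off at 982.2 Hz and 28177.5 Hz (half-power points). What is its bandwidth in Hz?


Bandwidth is the difference of -3dB frequencies:
BW = f_high - f_low
   = 28177.5 - 982.2
   = 27195.3 Hz

27195.3 Hz


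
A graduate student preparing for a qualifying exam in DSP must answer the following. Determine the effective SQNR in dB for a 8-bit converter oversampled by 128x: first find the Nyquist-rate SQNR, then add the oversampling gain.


Step 1 — baseline SQNR at Nyquist:
SQNR_base = 6.02*N + 1.76
          = 6.02*8 + 1.76
          = 49.92 dB

Step 2 — oversampling processing gain:
G = 10*log10(OSR) = 10*log10(128) = 21.07 dB

Step 3 — total:
SQNR_total = 49.92 + 21.07 = 70.99 dB

Base SQNR = 49.92 dB; oversampled SQNR = 70.99 dB


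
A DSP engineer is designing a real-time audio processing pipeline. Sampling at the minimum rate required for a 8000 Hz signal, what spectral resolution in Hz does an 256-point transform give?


Step 1 — Nyquist sampling rate:
fs = 2 * fmax = 2 * 8000 = 16000 Hz

Step 2 — DFT bin spacing:
df = fs / N = 16000 / 256 = 62.5 Hz

62.5 Hz


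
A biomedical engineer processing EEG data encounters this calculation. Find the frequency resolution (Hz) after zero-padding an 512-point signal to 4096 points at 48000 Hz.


Frequency resolution after zero-padding:
N_padded = 512 * 8 = 4096
df = fs / N_padded
   = 48000 / 4096
   = 11.7188 Hz

11.7188 Hz


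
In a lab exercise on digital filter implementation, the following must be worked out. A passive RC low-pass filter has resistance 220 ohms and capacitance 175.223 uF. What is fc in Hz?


Cutoff frequency of a first-order RC filter:
fc = 1 / (2 * pi * R * C)
C = 175.223 uF = 0.000175223 F
fc = 1 / (2 * pi * 220 * 0.000175223)
   = 1 / 0.24221088739758
   = 4.128634 Hz

4.128634 Hz


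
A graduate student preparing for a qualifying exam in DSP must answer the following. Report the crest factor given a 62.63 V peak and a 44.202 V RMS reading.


Crest factor is the ratio of peak to RMS:
CF = V_peak / V_rms
   = 62.63 / 44.202
   = 1.4169

1.4169


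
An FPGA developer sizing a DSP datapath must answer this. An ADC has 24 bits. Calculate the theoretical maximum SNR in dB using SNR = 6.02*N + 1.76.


Theoretical SNR for a full-scale sinusoid:
SNR = 6.02 * N + 1.76
    = 6.02 * 24 + 1.76
    = 144.48 + 1.76
    = 146.24 dB

146.24 dB


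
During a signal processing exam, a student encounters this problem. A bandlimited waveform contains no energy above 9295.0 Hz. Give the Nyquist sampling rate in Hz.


The Nyquist rate is twice the maximum frequency component.
fs_min = 2 * fmax
      = 2 * 9295.0
      = 18590.0 Hz

18590.0


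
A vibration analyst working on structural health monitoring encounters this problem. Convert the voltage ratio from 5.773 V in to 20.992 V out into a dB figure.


Voltage gain in dB:
G = 20 * log10(Vout / Vin)
  = 20 * log10(20.992 / 5.773)
  = 20 * log10(3.636238)
  = 20 * 0.560652
  = 11.21 dB

11.21 dB


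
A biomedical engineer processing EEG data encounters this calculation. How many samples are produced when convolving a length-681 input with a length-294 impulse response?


Linear convolution output length:
L = N + M - 1
  = 681 + 294 - 1
  = 974 samples

974


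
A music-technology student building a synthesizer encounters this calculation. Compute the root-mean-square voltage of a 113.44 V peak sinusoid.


RMS voltage for a sinusoidal waveform:
V_rms = V_peak / sqrt(2)
      = 113.44 / 1.414214
      = 80.214 V

80.214 V


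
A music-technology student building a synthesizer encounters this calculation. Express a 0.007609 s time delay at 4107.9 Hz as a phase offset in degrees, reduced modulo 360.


Phase shift from frequency and time delay:
phi = 360 * f * t_delay
    = 360 * 4107.9 * 0.007609
    = 11252.52 degrees
    mod 360 = 92.52 degrees

92.52 degrees


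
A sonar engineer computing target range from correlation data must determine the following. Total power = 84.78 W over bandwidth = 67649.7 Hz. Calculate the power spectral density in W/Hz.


Power spectral density:
PSD = P / BW
    = 84.78 / 67649.7
    = 0.00125322 W/Hz

0.00125322 W/Hz


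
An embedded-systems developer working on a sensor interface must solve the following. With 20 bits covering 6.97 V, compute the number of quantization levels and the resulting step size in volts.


Step 1 — number of quantization levels:
L = 2^N = 2^20 = 1048576

Step 2 — LSB step size:
delta = Vfs / L
      = 6.97 / 1048576
      = 6.65e-06 V

Levels = 1048576; step size = 6.65e-06 V


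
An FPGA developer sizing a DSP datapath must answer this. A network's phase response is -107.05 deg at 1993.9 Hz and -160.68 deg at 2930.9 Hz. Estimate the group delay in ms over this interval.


Group delay from phase difference:
tau = -d(phi)/d(omega)
d(phi) = -53.63 deg = -0.93602 rad
d(omega) = 2*pi*(2930.9 - 1993.9) = 5887.3446 rad/s
tau = -(-0.93602) / 5887.3446
    = 0.159 ms

0.159 ms


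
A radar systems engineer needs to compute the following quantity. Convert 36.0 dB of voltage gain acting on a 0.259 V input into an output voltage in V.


Output voltage from dB gain:
V_out = V_in * 10^(gain_dB / 20)
      = 0.259 * 10^(36.0 / 20)
      = 0.259 * 63.095734
      = 16.3418 V

16.3418 V


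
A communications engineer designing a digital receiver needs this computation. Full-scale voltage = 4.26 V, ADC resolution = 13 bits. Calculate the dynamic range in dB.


Dynamic range from full-scale to LSB:
V_min = V_max / 2^bits = 4.26 / 2^13
DR = 20 * log10(V_max / V_min)
   = 20 * log10(2^13)
   = 20 * 13 * log10(2)
   = 78.27 dB

78.27 dB


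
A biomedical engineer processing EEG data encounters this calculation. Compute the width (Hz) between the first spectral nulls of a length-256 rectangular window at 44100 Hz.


Main lobe width for a rectangular window:
Width = 2 * fs / N
      = 2 * 44100 / 256
      = 88200 / 256
      = 344.531 Hz

344.531 Hz


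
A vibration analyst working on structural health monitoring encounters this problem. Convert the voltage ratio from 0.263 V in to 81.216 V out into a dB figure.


Voltage gain in dB:
G = 20 * log10(Vout / Vin)
  = 20 * log10(81.216 / 0.263)
  = 20 * log10(308.806084)
  = 20 * 2.489686
  = 49.79 dB

49.79 dB


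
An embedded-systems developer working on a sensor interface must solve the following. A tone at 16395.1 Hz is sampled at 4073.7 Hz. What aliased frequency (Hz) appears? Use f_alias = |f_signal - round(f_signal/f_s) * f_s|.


Compute the nearest integer multiple of fs to the signal:
n = round(16395.1 / 4073.7) = 4
f_alias = |16395.1 - 4 * 4073.7|
        = |16395.1 - 16294.8|
        = 100.3 Hz

100.3


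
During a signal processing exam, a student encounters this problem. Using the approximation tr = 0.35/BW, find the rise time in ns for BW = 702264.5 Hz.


Rise time from bandwidth relationship:
tr = 0.35 / BW
   = 0.35 / 702264.5
   = 4.983877157e-07 s
   = 498.3877 ns

498.3877 ns


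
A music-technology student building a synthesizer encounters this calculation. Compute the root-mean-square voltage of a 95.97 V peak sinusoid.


RMS voltage for a sinusoidal waveform:
V_rms = V_peak / sqrt(2)
      = 95.97 / 1.414214
      = 67.861 V

67.861 V


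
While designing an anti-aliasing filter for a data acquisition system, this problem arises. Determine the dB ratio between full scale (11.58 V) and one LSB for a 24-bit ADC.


Dynamic range from full-scale to LSB:
V_min = V_max / 2^bits = 11.58 / 2^24
DR = 20 * log10(V_max / V_min)
   = 20 * log10(2^24)
   = 20 * 24 * log10(2)
   = 144.49 dB

144.49 dB


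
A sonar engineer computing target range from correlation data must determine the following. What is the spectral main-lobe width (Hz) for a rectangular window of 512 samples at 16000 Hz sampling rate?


Main lobe width for a rectangular window:
Width = 2 * fs / N
      = 2 * 16000 / 512
      = 32000 / 512
      = 62.5 Hz

62.5 Hz


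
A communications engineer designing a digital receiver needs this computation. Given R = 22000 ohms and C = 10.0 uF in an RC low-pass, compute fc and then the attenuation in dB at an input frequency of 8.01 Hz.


Step 1 — cutoff frequency:
fc = 1 / (2*pi*R*C)
C = 10.0 uF = 1e-05 F
fc = 1 / (2*pi*22000*1e-05)
   = 0.723432 Hz

Step 2 — magnitude at f = 8.01 Hz:
|H(f)| = 1 / sqrt(1 + (f/fc)^2)
f/fc = 8.01 / 0.723432 = 11.072222
|H| = 1 / sqrt(1 + 122.5941) = 0.08995
|H|_dB = 20*log10(0.08995) = -20.92 dB

fc = 0.723432 Hz; |H(8.01 Hz)| = -20.92 dB


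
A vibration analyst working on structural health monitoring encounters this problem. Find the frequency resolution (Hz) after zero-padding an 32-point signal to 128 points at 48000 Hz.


Frequency resolution after zero-padding:
N_padded = 32 * 4 = 128
df = fs / N_padded
   = 48000 / 128
   = 375.0 Hz

375.0 Hz


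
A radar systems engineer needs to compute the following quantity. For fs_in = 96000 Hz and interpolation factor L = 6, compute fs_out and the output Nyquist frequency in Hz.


Step 1 — output sample rate after interpolation by L:
fs_out = L * fs_in = 6 * 96000 = 576000 Hz

Step 2 — Nyquist frequency of the output stream:
f_Nyq = fs_out / 2 = 576000 / 2 = 288000.0 Hz

fs_out = 576000 Hz; f_Nyquist = 288000.0 Hz


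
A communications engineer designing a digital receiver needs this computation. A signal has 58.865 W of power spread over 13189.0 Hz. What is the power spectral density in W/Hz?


Power spectral density:
PSD = P / BW
    = 58.865 / 13189.0
    = 0.00446319 W/Hz

0.00446319 W/Hz


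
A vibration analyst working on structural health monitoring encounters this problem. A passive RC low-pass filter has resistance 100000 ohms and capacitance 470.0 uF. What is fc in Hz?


Cutoff frequency of a first-order RC filter:
fc = 1 / (2 * pi * R * C)
C = 470.0 uF = 0.00047 F
fc = 1 / (2 * pi * 100000 * 0.00047)
   = 1 / 295.30970943744
   = 0.003386 Hz

0.003386 Hz


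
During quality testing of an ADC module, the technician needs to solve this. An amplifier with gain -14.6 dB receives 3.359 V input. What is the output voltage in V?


Output voltage from dB gain:
V_out = V_in * 10^(gain_dB / 20)
      = 3.359 * 10^(-14.6 / 20)
      = 3.359 * 0.186209
      = 0.6255 V

0.6255 V


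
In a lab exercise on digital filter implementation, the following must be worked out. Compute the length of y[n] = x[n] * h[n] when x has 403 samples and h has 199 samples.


Linear convolution output length:
L = N + M - 1
  = 403 + 199 - 1
  = 601 samples

601


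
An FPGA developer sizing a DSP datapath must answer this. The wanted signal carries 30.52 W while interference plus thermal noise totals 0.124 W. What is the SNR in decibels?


SNR in decibels:
SNR = 10 * log10(Ps / Pn)
    = 10 * log10(30.52 / 0.124)
    = 10 * log10(246.129)
    = 10 * 2.3912
    = 23.91 dB

23.91 dB


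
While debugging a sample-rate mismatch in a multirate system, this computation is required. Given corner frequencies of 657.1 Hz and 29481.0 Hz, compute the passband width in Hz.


Bandwidth is the difference of -3dB frequencies:
BW = f_high - f_low
   = 29481.0 - 657.1
   = 28823.9 Hz

28823.9 Hz


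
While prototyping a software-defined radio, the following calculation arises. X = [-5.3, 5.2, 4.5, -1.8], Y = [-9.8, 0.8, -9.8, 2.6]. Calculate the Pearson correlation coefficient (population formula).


Pearson correlation coefficient (population):
r = cov(X,Y) / (std(X) * std(Y))
Mean X = 0.65, Mean Y = -4.05
Cov(X,Y) = 4.4625
Std(X) = 4.385487, Std(Y) = 5.78511
r = 0.1759

0.1759


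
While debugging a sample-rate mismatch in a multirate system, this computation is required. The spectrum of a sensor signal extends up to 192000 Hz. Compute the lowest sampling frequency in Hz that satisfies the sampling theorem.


The Nyquist rate is twice the maximum frequency component.
fs_min = 2 * fmax
      = 2 * 192000
      = 384000 Hz

384000


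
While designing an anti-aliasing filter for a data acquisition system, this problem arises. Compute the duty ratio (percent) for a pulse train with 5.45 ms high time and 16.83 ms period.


Duty cycle as a percentage:
DC = (t_on / T) * 100
   = (5.45 / 16.83) * 100
   = 0.323827 * 100
   = 32.38 %

32.38 %


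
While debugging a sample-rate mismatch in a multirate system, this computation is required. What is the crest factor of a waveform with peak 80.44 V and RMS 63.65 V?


Crest factor is the ratio of peak to RMS:
CF = V_peak / V_rms
   = 80.44 / 63.65
   = 1.2638

1.2638


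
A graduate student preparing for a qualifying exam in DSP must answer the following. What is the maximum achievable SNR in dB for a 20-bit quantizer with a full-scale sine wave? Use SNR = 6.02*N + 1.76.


Theoretical SNR for a full-scale sinusoid:
SNR = 6.02 * N + 1.76
    = 6.02 * 20 + 1.76
    = 120.4 + 1.76
    = 122.16 dB

122.16 dB


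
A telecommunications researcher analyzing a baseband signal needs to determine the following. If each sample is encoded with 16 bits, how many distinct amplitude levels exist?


Number of quantization levels = 2^N
= 2^16
= 65536

65536


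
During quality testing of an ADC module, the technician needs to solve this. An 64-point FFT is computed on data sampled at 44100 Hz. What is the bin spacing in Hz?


DFT frequency resolution:
df = fs / N
   = 44100 / 64
   = 689.0625 Hz

689.0625 Hz


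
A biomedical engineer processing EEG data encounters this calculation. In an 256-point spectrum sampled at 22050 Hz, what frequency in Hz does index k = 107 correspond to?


Frequency of DFT bin k:
f_k = k * fs / N
    = 107 * 22050 / 256
    = 2359350 / 256
    = 9216.211 Hz

9216.211 Hz


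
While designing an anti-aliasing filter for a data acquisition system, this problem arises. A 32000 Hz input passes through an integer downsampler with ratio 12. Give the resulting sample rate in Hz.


Decimation reduces the sample rate:
fs_out = fs_in / M
       = 32000 / 12
       = 2666.6667 Hz

2666.6667 Hz


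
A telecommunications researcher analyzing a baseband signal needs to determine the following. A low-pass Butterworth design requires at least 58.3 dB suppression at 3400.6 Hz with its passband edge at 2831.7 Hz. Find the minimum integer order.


Butterworth filter order formula:
n = log10(10^(A/10) - 1) / (2 * log10(f_stop/f_pass))
10^(58.3/10) - 1 = 676081.9754
f_stop/f_pass = 3400.6 / 2831.7 = 1.2009
n = 36.6628 -> ceil = 37

37


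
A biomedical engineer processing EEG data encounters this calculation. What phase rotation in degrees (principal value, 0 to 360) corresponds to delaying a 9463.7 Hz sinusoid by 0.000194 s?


Phase shift from frequency and time delay:
phi = 360 * f * t_delay
    = 360 * 9463.7 * 0.000194
    = 660.94 degrees
    mod 360 = 300.94 degrees

300.94 degrees
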